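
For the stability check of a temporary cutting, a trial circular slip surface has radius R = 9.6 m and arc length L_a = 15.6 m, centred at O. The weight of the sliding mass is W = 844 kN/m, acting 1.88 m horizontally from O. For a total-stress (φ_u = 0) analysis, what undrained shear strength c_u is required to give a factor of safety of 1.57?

c_u = 16.6 kPa

FS = c_u·L_a·R / (W·d), so c_u = FS·W·d / (L_a·R).
c_u = 1.57·844·1.88 / (15.60·9.6) = 2491.2 / 149.76 = 16.63 kPa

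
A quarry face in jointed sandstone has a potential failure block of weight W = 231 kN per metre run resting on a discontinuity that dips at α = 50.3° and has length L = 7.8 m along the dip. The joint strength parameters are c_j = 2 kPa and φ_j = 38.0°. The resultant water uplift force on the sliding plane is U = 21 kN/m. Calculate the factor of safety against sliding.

Resolving the block weight along and normal to the plane and applying the Mohr–Coulomb strength on the joint:
N' = W cosα − U = 231·cos50.3° − 21 = 126.6 kN/m
Driving force T = W sinα = 231·sin50.3° = 177.7 kN/m
Resisting force R = c_j·L + N'·tanφ_j = 2·7.8 + 126.6·tan38.0° = 15.6 + 98.9 = 114.5 kN/m
FS = R / T = 114.5 / 177.7 = 0.644

FS = 0.64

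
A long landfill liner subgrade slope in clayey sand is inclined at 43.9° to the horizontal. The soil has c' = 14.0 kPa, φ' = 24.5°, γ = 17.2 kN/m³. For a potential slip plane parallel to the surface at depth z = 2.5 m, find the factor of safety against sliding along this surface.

For an infinite slope with a slip plane parallel to the surface (no pore pressure): FS = [c' + γz cos²β tanφ'] / [γz sinβ cosβ].
γz = 17.2·2.5 = 43.00 kN/m²
Numerator = 14.0 + 43.00·cos²43.9°·tan24.5° = 14.0 + 43.00·0.5192·0.4557 = 24.174 kPa
Denominator = 43.00·sin43.9°·cos43.9° = 43.00·0.6934·0.7206 = 21.484 kPa
FS = 24.174 / 21.484 = 1.125

FS = 1.13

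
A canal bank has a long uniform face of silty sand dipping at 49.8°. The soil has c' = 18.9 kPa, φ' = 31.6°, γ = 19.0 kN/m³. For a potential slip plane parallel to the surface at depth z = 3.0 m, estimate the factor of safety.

FS = 1.19

For an infinite slope with a slip plane parallel to the surface (no pore pressure): FS = [c' + γz cos²β tanφ'] / [γz sinβ cosβ].
γz = 19.0·3.0 = 57.00 kN/m²
Numerator = 18.9 + 57.00·cos²49.8°·tan31.6° = 18.9 + 57.00·0.4166·0.6152 = 33.509 kPa
Denominator = 57.00·sin49.8°·cos49.8° = 57.00·0.7638·0.6455 = 28.101 kPa
FS = 33.509 / 28.101 = 1.192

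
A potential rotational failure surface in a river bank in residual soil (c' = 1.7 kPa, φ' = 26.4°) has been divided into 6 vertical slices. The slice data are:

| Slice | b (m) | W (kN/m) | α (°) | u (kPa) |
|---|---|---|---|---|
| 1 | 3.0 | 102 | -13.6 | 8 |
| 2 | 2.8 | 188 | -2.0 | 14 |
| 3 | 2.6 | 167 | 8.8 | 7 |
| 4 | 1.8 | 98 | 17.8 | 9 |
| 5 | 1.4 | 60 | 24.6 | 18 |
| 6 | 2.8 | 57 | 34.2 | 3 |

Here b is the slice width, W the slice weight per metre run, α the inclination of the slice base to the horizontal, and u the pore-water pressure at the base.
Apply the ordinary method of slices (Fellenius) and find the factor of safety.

Ordinary method of slices: FS = Σ[c'·Δl_i + (W_i cosα_i − u_i·Δl_i)·tanφ'] / Σ W_i sinα_i, with Δl_i = b_i / cosα_i.
Slice 1: Δl = 3.0/cos(-13.6°) = 3.087 m; N'_1 = 102·cos(-13.6°) − 8·3.087 = 74.4; c'Δl = 5.25; W sinα = -24.0
Slice 2: Δl = 2.8/cos(-2.0°) = 2.802 m; N'_2 = 188·cos(-2.0°) − 14·2.802 = 148.7; c'Δl = 4.76; W sinα = -6.6
Slice 3: Δl = 2.6/cos8.8° = 2.631 m; N'_3 = 167·cos8.8° − 7·2.631 = 146.6; c'Δl = 4.47; W sinα = 25.5
Slice 4: Δl = 1.8/cos17.8° = 1.890 m; N'_4 = 98·cos17.8° − 9·1.890 = 76.3; c'Δl = 3.21; W sinα = 30.0
Slice 5: Δl = 1.4/cos24.6° = 1.540 m; N'_5 = 60·cos24.6° − 18·1.540 = 26.8; c'Δl = 2.62; W sinα = 25.0
Slice 6: Δl = 2.8/cos34.2° = 3.385 m; N'_6 = 57·cos34.2° − 3·3.385 = 37.0; c'Δl = 5.76; W sinα = 32.0
Σc'Δl = 26.1 kN/m; ΣN' = 509.8 kN/m; ΣW sinα = 82.0 kN/m
Resisting = 26.1 + 509.8·tan26.4° = 26.1 + 253.1 = 279.2 kN/m
FS = 279.2 / 82.0 = 3.405

FS = 3.41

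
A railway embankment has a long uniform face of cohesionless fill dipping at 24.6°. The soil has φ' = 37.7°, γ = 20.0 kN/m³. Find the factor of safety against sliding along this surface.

For a dry cohesionless infinite slope the factor of safety is FS = tanφ' / tanβ.
FS = tan37.7° / tan24.6° = 0.7729 / 0.4578 = 1.688

FS = 1.69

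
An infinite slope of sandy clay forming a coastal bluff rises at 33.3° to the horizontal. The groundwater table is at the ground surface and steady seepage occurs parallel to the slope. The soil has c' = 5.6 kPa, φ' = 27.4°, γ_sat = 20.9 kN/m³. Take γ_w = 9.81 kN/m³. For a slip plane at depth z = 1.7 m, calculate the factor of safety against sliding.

FS = 0.76

With seepage parallel to the slope and the water table at the surface, the effective normal stress on the slip plane uses the buoyant unit weight γ' = γ_sat − γ_w while the driving shear stress uses γ_sat:
FS = [c' + γ' z cos²β tanφ'] / [γ_sat z sinβ cosβ]
γ' = 20.9 − 9.81 = 11.09 kN/m³
Numerator = 5.6 + 11.09·1.7·cos²33.3°·tan27.4° = 5.6 + 11.09·1.7·0.6986·0.5184 = 12.427 kPa
Denominator = 20.9·1.7·sin33.3°·cos33.3° = 20.9·1.7·0.5490·0.8358 = 16.304 kPa
FS = 12.427 / 16.304 = 0.762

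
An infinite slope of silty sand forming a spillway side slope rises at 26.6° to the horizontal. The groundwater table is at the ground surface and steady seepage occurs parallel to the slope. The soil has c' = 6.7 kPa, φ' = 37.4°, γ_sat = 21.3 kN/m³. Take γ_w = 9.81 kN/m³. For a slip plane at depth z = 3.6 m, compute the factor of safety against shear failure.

FS = 1.04

With seepage parallel to the slope and the water table at the surface, the effective normal stress on the slip plane uses the buoyant unit weight γ' = γ_sat − γ_w while the driving shear stress uses γ_sat:
FS = [c' + γ' z cos²β tanφ'] / [γ_sat z sinβ cosβ]
γ' = 21.3 − 9.81 = 11.49 kN/m³
Numerator = 6.7 + 11.49·3.6·cos²26.6°·tan37.4° = 6.7 + 11.49·3.6·0.7995·0.7646 = 31.985 kPa
Denominator = 21.3·3.6·sin26.6°·cos26.6° = 21.3·3.6·0.4478·0.8942 = 30.700 kPa
FS = 31.985 / 30.700 = 1.042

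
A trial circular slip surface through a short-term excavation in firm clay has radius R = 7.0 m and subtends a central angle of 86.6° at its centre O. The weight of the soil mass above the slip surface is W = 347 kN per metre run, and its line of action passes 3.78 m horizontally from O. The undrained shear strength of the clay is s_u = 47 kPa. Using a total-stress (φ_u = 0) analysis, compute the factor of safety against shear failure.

FS = 2.65

Taking moments about the centre O, the resisting moment is provided by the undrained shear strength acting along the arc:
Arc length L_a = R·θ = 7.0·(86.6°·π/180) = 7.0·1.5115 = 10.58 m
M_R = s_u·L_a·R = 47·10.58·7.0 = 3480.9 kN·m/m
M_D = W·d = 347·3.78 = 1311.7 kN·m/m
FS = M_R / M_D = 3480.9 / 1311.7 = 2.654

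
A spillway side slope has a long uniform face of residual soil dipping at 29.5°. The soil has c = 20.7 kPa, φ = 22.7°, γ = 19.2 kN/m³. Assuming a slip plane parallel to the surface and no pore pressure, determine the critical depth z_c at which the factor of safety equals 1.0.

z_c = 9.65 m

Setting FS = 1.00 in FS = [c + γz cos²β tanφ] / [γz sinβ cosβ] and solving for z:
z = c / [γ cosβ (FS·sinβ − cosβ·tanφ)]
  = 20.7 / [19.2·cos29.5°·(1.00·sin29.5° − cos29.5°·tan22.7°)]
  = 20.7 / [19.2·0.8704·(1.00·0.4924 − 0.8704·0.4183)]
  = 20.7 / 2.1448 = 9.651 m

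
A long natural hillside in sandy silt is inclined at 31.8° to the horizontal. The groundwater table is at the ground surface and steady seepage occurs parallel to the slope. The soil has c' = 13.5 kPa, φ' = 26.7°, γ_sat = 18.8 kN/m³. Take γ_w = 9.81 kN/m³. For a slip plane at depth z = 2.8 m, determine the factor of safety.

With seepage parallel to the slope and the water table at the surface, the effective normal stress on the slip plane uses the buoyant unit weight γ' = γ_sat − γ_w while the driving shear stress uses γ_sat:
FS = [c' + γ' z cos²β tanφ'] / [γ_sat z sinβ cosβ]
γ' = 18.8 − 9.81 = 8.99 kN/m³
Numerator = 13.5 + 8.99·2.8·cos²31.8°·tan26.7° = 13.5 + 8.99·2.8·0.7223·0.5029 = 22.645 kPa
Denominator = 18.8·2.8·sin31.8°·cos31.8° = 18.8·2.8·0.5270·0.8499 = 23.575 kPa
FS = 22.645 / 23.575 = 0.961

FS = 0.96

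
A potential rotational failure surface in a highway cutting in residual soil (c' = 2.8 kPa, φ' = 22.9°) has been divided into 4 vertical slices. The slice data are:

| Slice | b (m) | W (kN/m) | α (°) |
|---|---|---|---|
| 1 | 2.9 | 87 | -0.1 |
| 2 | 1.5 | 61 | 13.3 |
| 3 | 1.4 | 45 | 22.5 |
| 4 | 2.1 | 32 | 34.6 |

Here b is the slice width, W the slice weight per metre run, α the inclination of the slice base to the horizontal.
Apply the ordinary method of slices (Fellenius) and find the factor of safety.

Ordinary method of slices: FS = Σ[c'·Δl_i + (W_i cosα_i)·tanφ'] / Σ W_i sinα_i, with Δl_i = b_i / cosα_i.
Slice 1: Δl = 2.9/cos(-0.1°) = 2.900 m; N'_1 = 87·cos(-0.1°) = 87.0; c'Δl = 8.12; W sinα = -0.2
Slice 2: Δl = 1.5/cos13.3° = 1.541 m; N'_2 = 61·cos13.3° = 59.4; c'Δl = 4.32; W sinα = 14.0
Slice 3: Δl = 1.4/cos22.5° = 1.515 m; N'_3 = 45·cos22.5° = 41.6; c'Δl = 4.24; W sinα = 17.2
Slice 4: Δl = 2.1/cos34.6° = 2.551 m; N'_4 = 32·cos34.6° = 26.3; c'Δl = 7.14; W sinα = 18.2
Σc'Δl = 23.8 kN/m; ΣN' = 214.3 kN/m; ΣW sinα = 49.3 kN/m
Resisting = 23.8 + 214.3·tan22.9° = 23.8 + 90.5 = 114.3 kN/m
FS = 114.3 / 49.3 = 2.320

FS = 2.32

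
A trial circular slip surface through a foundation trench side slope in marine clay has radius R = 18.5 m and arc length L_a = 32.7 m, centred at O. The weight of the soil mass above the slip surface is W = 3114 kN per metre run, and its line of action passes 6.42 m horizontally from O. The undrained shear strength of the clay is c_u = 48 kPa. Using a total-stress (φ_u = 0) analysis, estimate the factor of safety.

FS = 1.45

Taking moments about the centre O, the resisting moment is provided by the undrained shear strength acting along the arc:
M_R = c_u·L_a·R = 48·32.70·18.5 = 29037.6 kN·m/m
M_D = W·d = 3114·6.42 = 19991.9 kN·m/m
FS = M_R / M_D = 29037.6 / 19991.9 = 1.452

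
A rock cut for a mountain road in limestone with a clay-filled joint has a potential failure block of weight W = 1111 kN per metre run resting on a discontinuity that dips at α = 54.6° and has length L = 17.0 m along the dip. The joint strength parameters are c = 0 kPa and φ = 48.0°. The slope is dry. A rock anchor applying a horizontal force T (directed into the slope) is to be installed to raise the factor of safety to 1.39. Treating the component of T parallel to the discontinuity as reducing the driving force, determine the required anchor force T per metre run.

T = 318 kN/m

Resolving forces along and normal to the sliding plane, with the horizontal anchor force T adding T·sinα to the effective normal force and T·cosα acting up the plane against the driving force:
FS = [cL + (W cosα + T sinα) tanφ] / [W sinα − T cosα]
Without the anchor: N' = 643.6 kN/m, driving T_d = 905.6 kN/m, resisting R = 0·17.0 + 643.6·tan48.0° = 714.8 kN/m, FS = 0.79.
Setting FS = 1.39 and solving for T:
1.39·(905.6 − T cos54.6°) = 714.8 + T sin54.6°·tan48.0°
T·(sin54.6°·tan48.0° + 1.39·cos54.6°) = 1.39·905.6 − 714.8
T·(0.8151·1.1106 + 1.39·0.5793) = 1258.8 − 714.8 = 544.0
T·1.7105 = 544.0
T = 318.1 kN/m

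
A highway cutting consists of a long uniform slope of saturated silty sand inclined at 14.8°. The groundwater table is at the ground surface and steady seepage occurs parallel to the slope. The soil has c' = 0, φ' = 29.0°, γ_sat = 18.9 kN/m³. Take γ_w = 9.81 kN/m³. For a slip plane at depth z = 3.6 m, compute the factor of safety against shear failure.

With seepage parallel to the slope and the water table at the surface, the effective normal stress on the slip plane uses the buoyant unit weight γ' = γ_sat − γ_w while the driving shear stress uses γ_sat:
FS = [c' + γ' z cos²β tanφ'] / [γ_sat z sinβ cosβ]
(For c' = 0 this reduces to FS = (γ'/γ_sat)·tanφ'/tanβ.)
γ' = 18.9 − 9.81 = 9.09 kN/m³
Numerator = 0.0 + 9.09·3.6·cos²14.8°·tan29.0° = 0.0 + 9.09·3.6·0.9347·0.5543 = 16.956 kPa
Denominator = 18.9·3.6·sin14.8°·cos14.8° = 18.9·3.6·0.2554·0.9668 = 16.804 kPa
FS = 16.956 / 16.804 = 1.009

FS = 1.01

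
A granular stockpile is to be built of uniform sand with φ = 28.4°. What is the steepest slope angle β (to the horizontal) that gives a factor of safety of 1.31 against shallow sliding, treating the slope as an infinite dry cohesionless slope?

β = 22.4°

For an infinite dry cohesionless slope FS = tanφ/tanβ, so tanβ = tanφ / FS.
tanβ = tan28.4° / 1.31 = 0.5407 / 1.31 = 0.4127
β = arctan(0.4127) = 22.43°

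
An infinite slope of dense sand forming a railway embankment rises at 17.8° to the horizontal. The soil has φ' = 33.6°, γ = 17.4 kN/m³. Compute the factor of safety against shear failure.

For a dry cohesionless infinite slope the factor of safety is FS = tanφ' / tanβ.
FS = tan33.6° / tan17.8° = 0.6644 / 0.3211 = 2.069

FS = 2.07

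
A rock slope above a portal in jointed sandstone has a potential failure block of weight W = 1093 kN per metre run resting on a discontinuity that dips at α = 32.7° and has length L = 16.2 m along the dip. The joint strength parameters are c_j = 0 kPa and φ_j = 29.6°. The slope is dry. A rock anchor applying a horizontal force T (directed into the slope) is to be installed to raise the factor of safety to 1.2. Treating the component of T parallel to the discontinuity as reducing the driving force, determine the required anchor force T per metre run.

Resolving forces along and normal to the sliding plane, with the horizontal anchor force T adding T·sinα to the effective normal force and T·cosα acting up the plane against the driving force:
FS = [c_jL + (W cosα + T sinα) tanφ_j] / [W sinα − T cosα]
Without the anchor: N' = 919.8 kN/m, driving T_d = 590.5 kN/m, resisting R = 0·16.2 + 919.8·tan29.6° = 522.5 kN/m, FS = 0.88.
Setting FS = 1.2 and solving for T:
1.2·(590.5 − T cos32.7°) = 522.5 + T sin32.7°·tan29.6°
T·(sin32.7°·tan29.6° + 1.2·cos32.7°) = 1.2·590.5 − 522.5
T·(0.5402·0.5681 + 1.2·0.8415) = 708.6 − 522.5 = 186.1
T·1.3167 = 186.1
T = 141.3 kN/m

T = 141 kN/m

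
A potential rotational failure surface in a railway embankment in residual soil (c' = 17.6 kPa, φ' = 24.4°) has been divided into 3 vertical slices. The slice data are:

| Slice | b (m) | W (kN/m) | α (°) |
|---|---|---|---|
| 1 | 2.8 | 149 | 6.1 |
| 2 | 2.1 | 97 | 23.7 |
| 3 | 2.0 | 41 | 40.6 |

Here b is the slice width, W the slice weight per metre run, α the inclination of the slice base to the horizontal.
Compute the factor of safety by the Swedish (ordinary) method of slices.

Ordinary method of slices: FS = Σ[c'·Δl_i + (W_i cosα_i)·tanφ'] / Σ W_i sinα_i, with Δl_i = b_i / cosα_i.
Slice 1: Δl = 2.8/cos6.1° = 2.816 m; N'_1 = 149·cos6.1° = 148.2; c'Δl = 49.56; W sinα = 15.8
Slice 2: Δl = 2.1/cos23.7° = 2.293 m; N'_2 = 97·cos23.7° = 88.8; c'Δl = 40.36; W sinα = 39.0
Slice 3: Δl = 2.0/cos40.6° = 2.634 m; N'_3 = 41·cos40.6° = 31.1; c'Δl = 46.36; W sinα = 26.7
Σc'Δl = 136.3 kN/m; ΣN' = 268.1 kN/m; ΣW sinα = 81.5 kN/m
Resisting = 136.3 + 268.1·tan24.4° = 136.3 + 121.6 = 257.9 kN/m
FS = 257.9 / 81.5 = 3.164

FS = 3.16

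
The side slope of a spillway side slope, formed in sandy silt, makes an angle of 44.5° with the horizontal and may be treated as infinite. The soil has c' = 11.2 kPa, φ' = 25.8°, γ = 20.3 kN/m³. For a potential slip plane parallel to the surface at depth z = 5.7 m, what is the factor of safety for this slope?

FS = 0.69

For an infinite slope with a slip plane parallel to the surface (no pore pressure): FS = [c' + γz cos²β tanφ'] / [γz sinβ cosβ].
γz = 20.3·5.7 = 115.71 kN/m²
Numerator = 11.2 + 115.71·cos²44.5°·tan25.8° = 11.2 + 115.71·0.5087·0.4834 = 39.656 kPa
Denominator = 115.71·sin44.5°·cos44.5° = 115.71·0.7009·0.7133 = 57.846 kPa
FS = 39.656 / 57.846 = 0.686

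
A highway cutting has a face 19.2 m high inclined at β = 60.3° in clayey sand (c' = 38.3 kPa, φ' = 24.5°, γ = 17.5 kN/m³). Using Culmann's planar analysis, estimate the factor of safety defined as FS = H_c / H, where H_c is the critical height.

FS = 1.91

H_c = (4c'/γ) · sinβ cosφ' / [1 − cos(β − φ')]
    = (4·38.3/17.5) · sin60.3°·cos24.5° / [1 − cos35.8°]
    = 8.754 · 0.7904 / 0.1889 = 36.62 m
FS = H_c / H = 36.62 / 19.2 = 1.907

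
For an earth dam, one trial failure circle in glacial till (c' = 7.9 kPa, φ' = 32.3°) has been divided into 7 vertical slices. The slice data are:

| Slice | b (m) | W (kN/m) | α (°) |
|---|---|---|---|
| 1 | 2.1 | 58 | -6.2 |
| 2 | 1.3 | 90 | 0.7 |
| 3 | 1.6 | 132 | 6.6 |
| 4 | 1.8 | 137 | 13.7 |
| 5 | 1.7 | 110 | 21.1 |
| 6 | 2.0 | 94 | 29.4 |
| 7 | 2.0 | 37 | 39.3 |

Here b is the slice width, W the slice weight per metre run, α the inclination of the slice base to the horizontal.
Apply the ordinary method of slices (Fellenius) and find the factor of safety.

FS = 3.31

Ordinary method of slices: FS = Σ[c'·Δl_i + (W_i cosα_i)·tanφ'] / Σ W_i sinα_i, with Δl_i = b_i / cosα_i.
Slice 1: Δl = 2.1/cos(-6.2°) = 2.112 m; N'_1 = 58·cos(-6.2°) = 57.7; c'Δl = 16.69; W sinα = -6.3
Slice 2: Δl = 1.3/cos0.7° = 1.300 m; N'_2 = 90·cos0.7° = 90.0; c'Δl = 10.27; W sinα = 1.1
Slice 3: Δl = 1.6/cos6.6° = 1.611 m; N'_3 = 132·cos6.6° = 131.1; c'Δl = 12.72; W sinα = 15.2
Slice 4: Δl = 1.8/cos13.7° = 1.853 m; N'_4 = 137·cos13.7° = 133.1; c'Δl = 14.64; W sinα = 32.4
Slice 5: Δl = 1.7/cos21.1° = 1.822 m; N'_5 = 110·cos21.1° = 102.6; c'Δl = 14.40; W sinα = 39.6
Slice 6: Δl = 2.0/cos29.4° = 2.296 m; N'_6 = 94·cos29.4° = 81.9; c'Δl = 18.14; W sinα = 46.1
Slice 7: Δl = 2.0/cos39.3° = 2.585 m; N'_7 = 37·cos39.3° = 28.6; c'Δl = 20.42; W sinα = 23.4
Σc'Δl = 107.3 kN/m; ΣN' = 625.0 kN/m; ΣW sinα = 151.6 kN/m
Resisting = 107.3 + 625.0·tan32.3° = 107.3 + 395.1 = 502.4 kN/m
FS = 502.4 / 151.6 = 3.313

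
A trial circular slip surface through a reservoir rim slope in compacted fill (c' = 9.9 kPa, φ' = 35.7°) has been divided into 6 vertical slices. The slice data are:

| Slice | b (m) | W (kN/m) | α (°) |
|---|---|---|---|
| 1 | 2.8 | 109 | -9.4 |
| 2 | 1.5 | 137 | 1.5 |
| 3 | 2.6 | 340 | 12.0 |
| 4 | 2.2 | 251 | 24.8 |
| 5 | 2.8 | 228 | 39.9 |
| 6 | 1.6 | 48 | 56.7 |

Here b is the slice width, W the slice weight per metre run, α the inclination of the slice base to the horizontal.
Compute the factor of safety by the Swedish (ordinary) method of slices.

FS = 2.53

Ordinary method of slices: FS = Σ[c'·Δl_i + (W_i cosα_i)·tanφ'] / Σ W_i sinα_i, with Δl_i = b_i / cosα_i.
Slice 1: Δl = 2.8/cos(-9.4°) = 2.838 m; N'_1 = 109·cos(-9.4°) = 107.5; c'Δl = 28.10; W sinα = -17.8
Slice 2: Δl = 1.5/cos1.5° = 1.501 m; N'_2 = 137·cos1.5° = 137.0; c'Δl = 14.86; W sinα = 3.6
Slice 3: Δl = 2.6/cos12.0° = 2.658 m; N'_3 = 340·cos12.0° = 332.6; c'Δl = 26.32; W sinα = 70.7
Slice 4: Δl = 2.2/cos24.8° = 2.424 m; N'_4 = 251·cos24.8° = 227.9; c'Δl = 23.99; W sinα = 105.3
Slice 5: Δl = 2.8/cos39.9° = 3.650 m; N'_5 = 228·cos39.9° = 174.9; c'Δl = 36.13; W sinα = 146.3
Slice 6: Δl = 1.6/cos56.7° = 2.914 m; N'_6 = 48·cos56.7° = 26.4; c'Δl = 28.85; W sinα = 40.1
Σc'Δl = 158.2 kN/m; ΣN' = 1006.2 kN/m; ΣW sinα = 348.1 kN/m
Resisting = 158.2 + 1006.2·tan35.7° = 158.2 + 723.0 = 881.3 kN/m
FS = 881.3 / 348.1 = 2.531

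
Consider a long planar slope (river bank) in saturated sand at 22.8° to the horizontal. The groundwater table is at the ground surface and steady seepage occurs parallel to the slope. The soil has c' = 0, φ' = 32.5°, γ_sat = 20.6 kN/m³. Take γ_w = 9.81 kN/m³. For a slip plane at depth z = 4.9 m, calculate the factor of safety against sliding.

FS = 0.79

With seepage parallel to the slope and the water table at the surface, the effective normal stress on the slip plane uses the buoyant unit weight γ' = γ_sat − γ_w while the driving shear stress uses γ_sat:
FS = [c' + γ' z cos²β tanφ'] / [γ_sat z sinβ cosβ]
(For c' = 0 this reduces to FS = (γ'/γ_sat)·tanφ'/tanβ.)
γ' = 20.6 − 9.81 = 10.79 kN/m³
Numerator = 0.0 + 10.79·4.9·cos²22.8°·tan32.5° = 0.0 + 10.79·4.9·0.8498·0.6371 = 28.624 kPa
Denominator = 20.6·4.9·sin22.8°·cos22.8° = 20.6·4.9·0.3875·0.9219 = 36.059 kPa
FS = 28.624 / 36.059 = 0.794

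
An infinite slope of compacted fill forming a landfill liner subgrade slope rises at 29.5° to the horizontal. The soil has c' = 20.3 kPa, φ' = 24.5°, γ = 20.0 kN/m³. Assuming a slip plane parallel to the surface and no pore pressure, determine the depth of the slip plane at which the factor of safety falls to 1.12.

Setting FS = 1.12 in FS = [c' + γz cos²β tanφ'] / [γz sinβ cosβ] and solving for z:
z = c' / [γ cosβ (FS·sinβ − cosβ·tanφ')]
  = 20.3 / [20.0·cos29.5°·(1.12·sin29.5° − cos29.5°·tan24.5°)]
  = 20.3 / [20.0·0.8704·(1.12·0.4924 − 0.8704·0.4557)]
  = 20.3 / 2.6958 = 7.530 m

z = 7.53 m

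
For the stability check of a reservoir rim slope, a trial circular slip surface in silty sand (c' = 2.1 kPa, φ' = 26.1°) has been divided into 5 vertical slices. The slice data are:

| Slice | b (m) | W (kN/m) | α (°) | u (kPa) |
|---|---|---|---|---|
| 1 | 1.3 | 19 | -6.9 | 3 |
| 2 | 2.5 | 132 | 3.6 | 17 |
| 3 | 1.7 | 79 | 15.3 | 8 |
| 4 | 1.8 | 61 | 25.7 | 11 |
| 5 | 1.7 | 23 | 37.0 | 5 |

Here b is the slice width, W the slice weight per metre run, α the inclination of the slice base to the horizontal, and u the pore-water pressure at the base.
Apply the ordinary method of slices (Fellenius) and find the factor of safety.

FS = 1.81

Ordinary method of slices: FS = Σ[c'·Δl_i + (W_i cosα_i − u_i·Δl_i)·tanφ'] / Σ W_i sinα_i, with Δl_i = b_i / cosα_i.
Slice 1: Δl = 1.3/cos(-6.9°) = 1.309 m; N'_1 = 19·cos(-6.9°) − 3·1.309 = 14.9; c'Δl = 2.75; W sinα = -2.3
Slice 2: Δl = 2.5/cos3.6° = 2.505 m; N'_2 = 132·cos3.6° − 17·2.505 = 89.2; c'Δl = 5.26; W sinα = 8.3
Slice 3: Δl = 1.7/cos15.3° = 1.762 m; N'_3 = 79·cos15.3° − 8·1.762 = 62.1; c'Δl = 3.70; W sinα = 20.8
Slice 4: Δl = 1.8/cos25.7° = 1.998 m; N'_4 = 61·cos25.7° − 11·1.998 = 33.0; c'Δl = 4.19; W sinα = 26.5
Slice 5: Δl = 1.7/cos37.0° = 2.129 m; N'_5 = 23·cos37.0° − 5·2.129 = 7.7; c'Δl = 4.47; W sinα = 13.8
Σc'Δl = 20.4 kN/m; ΣN' = 206.9 kN/m; ΣW sinα = 67.1 kN/m
Resisting = 20.4 + 206.9·tan26.1° = 20.4 + 101.4 = 121.7 kN/m
FS = 121.7 / 67.1 = 1.813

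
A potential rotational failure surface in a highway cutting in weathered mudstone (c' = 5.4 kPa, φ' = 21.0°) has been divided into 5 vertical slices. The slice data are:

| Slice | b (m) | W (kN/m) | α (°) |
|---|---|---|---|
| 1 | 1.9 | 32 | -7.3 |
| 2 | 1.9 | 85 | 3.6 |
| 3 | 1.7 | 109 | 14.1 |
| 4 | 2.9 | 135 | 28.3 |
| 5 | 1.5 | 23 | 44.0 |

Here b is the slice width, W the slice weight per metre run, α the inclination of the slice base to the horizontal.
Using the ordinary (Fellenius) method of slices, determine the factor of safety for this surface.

Ordinary method of slices: FS = Σ[c'·Δl_i + (W_i cosα_i)·tanφ'] / Σ W_i sinα_i, with Δl_i = b_i / cosα_i.
Slice 1: Δl = 1.9/cos(-7.3°) = 1.916 m; N'_1 = 32·cos(-7.3°) = 31.7; c'Δl = 10.34; W sinα = -4.1
Slice 2: Δl = 1.9/cos3.6° = 1.904 m; N'_2 = 85·cos3.6° = 84.8; c'Δl = 10.28; W sinα = 5.3
Slice 3: Δl = 1.7/cos14.1° = 1.753 m; N'_3 = 109·cos14.1° = 105.7; c'Δl = 9.47; W sinα = 26.6
Slice 4: Δl = 2.9/cos28.3° = 3.294 m; N'_4 = 135·cos28.3° = 118.9; c'Δl = 17.79; W sinα = 64.0
Slice 5: Δl = 1.5/cos44.0° = 2.085 m; N'_5 = 23·cos44.0° = 16.5; c'Δl = 11.26; W sinα = 16.0
Σc'Δl = 59.1 kN/m; ΣN' = 357.7 kN/m; ΣW sinα = 107.8 kN/m
Resisting = 59.1 + 357.7·tan21.0° = 59.1 + 137.3 = 196.4 kN/m
FS = 196.4 / 107.8 = 1.822

FS = 1.82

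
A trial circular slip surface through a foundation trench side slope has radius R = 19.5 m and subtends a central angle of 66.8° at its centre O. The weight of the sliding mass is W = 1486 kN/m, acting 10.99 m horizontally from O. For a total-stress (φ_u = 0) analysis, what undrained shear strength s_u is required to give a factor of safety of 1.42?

FS = s_u·L_a·R / (W·d), so s_u = FS·W·d / (L_a·R).
Arc length L_a = R·θ = 19.5·(66.8°·π/180) = 19.5·1.1659 = 22.73 m
s_u = 1.42·1486·10.99 / (22.73·19.5) = 23190.2 / 443.33 = 52.31 kPa

s_u = 52.3 kPa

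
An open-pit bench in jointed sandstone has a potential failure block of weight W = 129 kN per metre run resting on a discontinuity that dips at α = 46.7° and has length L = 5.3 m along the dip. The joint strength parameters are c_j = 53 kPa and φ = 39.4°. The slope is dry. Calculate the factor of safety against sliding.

Resolving the block weight along and normal to the plane and applying the Mohr–Coulomb strength on the joint:
N' = W cosα = 129·cos46.7° = 88.5 kN/m
Driving force T = W sinα = 129·sin46.7° = 93.9 kN/m
Resisting force R = c_j·L + N'·tanφ = 53·5.3 + 88.5·tan39.4° = 280.9 + 72.7 = 353.6 kN/m
FS = R / T = 353.6 / 93.9 = 3.766

FS = 3.77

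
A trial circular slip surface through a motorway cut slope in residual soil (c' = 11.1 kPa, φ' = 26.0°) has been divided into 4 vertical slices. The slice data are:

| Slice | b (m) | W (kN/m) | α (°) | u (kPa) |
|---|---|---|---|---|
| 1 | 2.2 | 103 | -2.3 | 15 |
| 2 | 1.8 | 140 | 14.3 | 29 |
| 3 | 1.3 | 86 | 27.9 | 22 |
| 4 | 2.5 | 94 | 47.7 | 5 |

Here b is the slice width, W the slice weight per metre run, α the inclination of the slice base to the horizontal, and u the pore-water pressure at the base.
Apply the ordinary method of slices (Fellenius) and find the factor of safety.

FS = 1.57

Ordinary method of slices: FS = Σ[c'·Δl_i + (W_i cosα_i − u_i·Δl_i)·tanφ'] / Σ W_i sinα_i, with Δl_i = b_i / cosα_i.
Slice 1: Δl = 2.2/cos(-2.3°) = 2.202 m; N'_1 = 103·cos(-2.3°) − 15·2.202 = 69.9; c'Δl = 24.44; W sinα = -4.1
Slice 2: Δl = 1.8/cos14.3° = 1.858 m; N'_2 = 140·cos14.3° − 29·1.858 = 81.8; c'Δl = 20.62; W sinα = 34.6
Slice 3: Δl = 1.3/cos27.9° = 1.471 m; N'_3 = 86·cos27.9° − 22·1.471 = 43.6; c'Δl = 16.33; W sinα = 40.2
Slice 4: Δl = 2.5/cos47.7° = 3.715 m; N'_4 = 94·cos47.7° − 5·3.715 = 44.7; c'Δl = 41.23; W sinα = 69.5
Σc'Δl = 102.6 kN/m; ΣN' = 240.0 kN/m; ΣW sinα = 140.2 kN/m
Resisting = 102.6 + 240.0·tan26.0° = 102.6 + 117.1 = 219.7 kN/m
FS = 219.7 / 140.2 = 1.567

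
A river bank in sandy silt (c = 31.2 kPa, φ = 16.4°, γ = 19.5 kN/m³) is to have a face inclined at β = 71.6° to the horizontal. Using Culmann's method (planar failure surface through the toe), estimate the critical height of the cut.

Culmann's analysis gives the critical failure plane at α_cr = (β + φ)/2 = (71.6 + 16.4)/2 = 44.0°, and the critical height
H_c = (4c/γ) · sinβ cosφ / [1 − cos(β − φ)]
    = (4·31.2/19.5) · sin71.6°·cos16.4° / [1 − cos(55.2°)]
    = 6.400 · 0.9489·0.9593 / [1 − 0.5707]
    = 6.400 · 0.9103 / 0.4293
    = 13.57 m

H_c = 13.57 m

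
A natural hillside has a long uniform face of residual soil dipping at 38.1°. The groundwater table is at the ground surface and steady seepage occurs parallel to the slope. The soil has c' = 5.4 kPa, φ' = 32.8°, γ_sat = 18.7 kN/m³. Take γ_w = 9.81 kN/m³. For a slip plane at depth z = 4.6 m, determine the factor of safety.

FS = 0.52

With seepage parallel to the slope and the water table at the surface, the effective normal stress on the slip plane uses the buoyant unit weight γ' = γ_sat − γ_w while the driving shear stress uses γ_sat:
FS = [c' + γ' z cos²β tanφ'] / [γ_sat z sinβ cosβ]
γ' = 18.7 − 9.81 = 8.89 kN/m³
Numerator = 5.4 + 8.89·4.6·cos²38.1°·tan32.8° = 5.4 + 8.89·4.6·0.6193·0.6445 = 21.720 kPa
Denominator = 18.7·4.6·sin38.1°·cos38.1° = 18.7·4.6·0.6170·0.7869 = 41.768 kPa
FS = 21.720 / 41.768 = 0.520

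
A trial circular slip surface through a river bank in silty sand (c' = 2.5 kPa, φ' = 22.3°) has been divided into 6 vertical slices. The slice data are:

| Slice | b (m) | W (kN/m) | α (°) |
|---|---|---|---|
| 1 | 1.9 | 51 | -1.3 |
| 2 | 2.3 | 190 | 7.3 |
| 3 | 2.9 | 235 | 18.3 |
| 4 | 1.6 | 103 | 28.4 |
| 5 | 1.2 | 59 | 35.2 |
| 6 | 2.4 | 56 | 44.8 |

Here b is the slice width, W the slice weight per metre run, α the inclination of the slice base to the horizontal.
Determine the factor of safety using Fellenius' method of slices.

FS = 1.36

Ordinary method of slices: FS = Σ[c'·Δl_i + (W_i cosα_i)·tanφ'] / Σ W_i sinα_i, with Δl_i = b_i / cosα_i.
Slice 1: Δl = 1.9/cos(-1.3°) = 1.900 m; N'_1 = 51·cos(-1.3°) = 51.0; c'Δl = 4.75; W sinα = -1.2
Slice 2: Δl = 2.3/cos7.3° = 2.319 m; N'_2 = 190·cos7.3° = 188.5; c'Δl = 5.80; W sinα = 24.1
Slice 3: Δl = 2.9/cos18.3° = 3.054 m; N'_3 = 235·cos18.3° = 223.1; c'Δl = 7.64; W sinα = 73.8
Slice 4: Δl = 1.6/cos28.4° = 1.819 m; N'_4 = 103·cos28.4° = 90.6; c'Δl = 4.55; W sinα = 49.0
Slice 5: Δl = 1.2/cos35.2° = 1.469 m; N'_5 = 59·cos35.2° = 48.2; c'Δl = 3.67; W sinα = 34.0
Slice 6: Δl = 2.4/cos44.8° = 3.382 m; N'_6 = 56·cos44.8° = 39.7; c'Δl = 8.46; W sinα = 39.5
Σc'Δl = 34.9 kN/m; ΣN' = 641.1 kN/m; ΣW sinα = 219.2 kN/m
Resisting = 34.9 + 641.1·tan22.3° = 34.9 + 262.9 = 297.8 kN/m
FS = 297.8 / 219.2 = 1.358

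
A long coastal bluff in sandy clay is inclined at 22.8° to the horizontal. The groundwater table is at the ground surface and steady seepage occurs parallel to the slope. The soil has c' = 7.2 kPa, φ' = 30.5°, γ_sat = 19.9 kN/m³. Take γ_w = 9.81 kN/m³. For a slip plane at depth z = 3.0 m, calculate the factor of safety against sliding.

FS = 1.05

With seepage parallel to the slope and the water table at the surface, the effective normal stress on the slip plane uses the buoyant unit weight γ' = γ_sat − γ_w while the driving shear stress uses γ_sat:
FS = [c' + γ' z cos²β tanφ'] / [γ_sat z sinβ cosβ]
γ' = 19.9 − 9.81 = 10.09 kN/m³
Numerator = 7.2 + 10.09·3.0·cos²22.8°·tan30.5° = 7.2 + 10.09·3.0·0.8498·0.5890 = 22.353 kPa
Denominator = 19.9·3.0·sin22.8°·cos22.8° = 19.9·3.0·0.3875·0.9219 = 21.327 kPa
FS = 22.353 / 21.327 = 1.048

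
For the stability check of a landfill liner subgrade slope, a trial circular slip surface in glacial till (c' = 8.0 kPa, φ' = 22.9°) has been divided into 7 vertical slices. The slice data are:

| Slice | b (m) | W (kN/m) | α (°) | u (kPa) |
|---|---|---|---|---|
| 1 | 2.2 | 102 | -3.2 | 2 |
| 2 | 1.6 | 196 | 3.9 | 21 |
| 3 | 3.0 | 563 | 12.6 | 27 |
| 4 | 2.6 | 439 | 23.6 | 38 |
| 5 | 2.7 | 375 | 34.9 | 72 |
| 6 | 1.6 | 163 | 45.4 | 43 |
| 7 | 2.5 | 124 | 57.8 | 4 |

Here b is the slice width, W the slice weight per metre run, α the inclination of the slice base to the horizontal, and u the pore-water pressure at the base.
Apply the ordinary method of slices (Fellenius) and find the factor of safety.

FS = 0.87

Ordinary method of slices: FS = Σ[c'·Δl_i + (W_i cosα_i − u_i·Δl_i)·tanφ'] / Σ W_i sinα_i, with Δl_i = b_i / cosα_i.
Slice 1: Δl = 2.2/cos(-3.2°) = 2.203 m; N'_1 = 102·cos(-3.2°) − 2·2.203 = 97.4; c'Δl = 17.63; W sinα = -5.7
Slice 2: Δl = 1.6/cos3.9° = 1.604 m; N'_2 = 196·cos3.9° − 21·1.604 = 161.9; c'Δl = 12.83; W sinα = 13.3
Slice 3: Δl = 3.0/cos12.6° = 3.074 m; N'_3 = 563·cos12.6° − 27·3.074 = 466.4; c'Δl = 24.59; W sinα = 122.8
Slice 4: Δl = 2.6/cos23.6° = 2.837 m; N'_4 = 439·cos23.6° − 38·2.837 = 294.5; c'Δl = 22.70; W sinα = 175.8
Slice 5: Δl = 2.7/cos34.9° = 3.292 m; N'_5 = 375·cos34.9° − 72·3.292 = 70.5; c'Δl = 26.34; W sinα = 214.6
Slice 6: Δl = 1.6/cos45.4° = 2.279 m; N'_6 = 163·cos45.4° − 43·2.279 = 16.5; c'Δl = 18.23; W sinα = 116.1
Slice 7: Δl = 2.5/cos57.8° = 4.692 m; N'_7 = 124·cos57.8° − 4·4.692 = 47.3; c'Δl = 37.53; W sinα = 104.9
Σc'Δl = 159.8 kN/m; ΣN' = 1154.5 kN/m; ΣW sinα = 741.7 kN/m
Resisting = 159.8 + 1154.5·tan22.9° = 159.8 + 487.7 = 647.5 kN/m
FS = 647.5 / 741.7 = 0.873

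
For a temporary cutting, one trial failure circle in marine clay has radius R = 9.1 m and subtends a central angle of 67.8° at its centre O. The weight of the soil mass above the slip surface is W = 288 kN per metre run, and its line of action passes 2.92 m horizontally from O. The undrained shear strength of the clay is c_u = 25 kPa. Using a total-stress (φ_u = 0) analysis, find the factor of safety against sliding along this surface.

FS = 2.91

Taking moments about the centre O, the resisting moment is provided by the undrained shear strength acting along the arc:
Arc length L_a = R·θ = 9.1·(67.8°·π/180) = 9.1·1.1833 = 10.77 m
M_R = c_u·L_a·R = 25·10.77·9.1 = 2449.8 kN·m/m
M_D = W·d = 288·2.92 = 841.0 kN·m/m
FS = M_R / M_D = 2449.8 / 841.0 = 2.913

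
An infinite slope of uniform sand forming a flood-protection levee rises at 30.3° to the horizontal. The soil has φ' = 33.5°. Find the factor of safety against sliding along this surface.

FS = 1.13

For a dry cohesionless infinite slope the factor of safety is FS = tanφ' / tanβ.
FS = tan33.5° / tan30.3° = 0.6619 / 0.5844 = 1.133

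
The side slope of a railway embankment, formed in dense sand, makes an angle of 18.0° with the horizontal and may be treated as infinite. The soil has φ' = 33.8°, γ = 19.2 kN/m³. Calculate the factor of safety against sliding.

For a dry cohesionless infinite slope the factor of safety is FS = tanφ' / tanβ.
FS = tan33.8° / tan18.0° = 0.6694 / 0.3249 = 2.060

FS = 2.06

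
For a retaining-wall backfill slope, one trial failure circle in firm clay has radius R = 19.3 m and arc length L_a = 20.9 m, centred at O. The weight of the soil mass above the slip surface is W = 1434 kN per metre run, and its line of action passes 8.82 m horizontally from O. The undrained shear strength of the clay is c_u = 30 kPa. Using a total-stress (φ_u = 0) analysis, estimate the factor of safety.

Taking moments about the centre O, the resisting moment is provided by the undrained shear strength acting along the arc:
M_R = c_u·L_a·R = 30·20.90·19.3 = 12101.1 kN·m/m
M_D = W·d = 1434·8.82 = 12647.9 kN·m/m
FS = M_R / M_D = 12101.1 / 12647.9 = 0.957

FS = 0.96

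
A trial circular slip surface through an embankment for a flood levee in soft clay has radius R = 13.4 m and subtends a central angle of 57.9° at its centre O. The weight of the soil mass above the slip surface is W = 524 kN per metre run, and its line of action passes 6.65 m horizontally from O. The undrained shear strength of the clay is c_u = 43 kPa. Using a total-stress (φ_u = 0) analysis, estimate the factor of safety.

FS = 2.24

Taking moments about the centre O, the resisting moment is provided by the undrained shear strength acting along the arc:
Arc length L_a = R·θ = 13.4·(57.9°·π/180) = 13.4·1.0105 = 13.54 m
M_R = c_u·L_a·R = 43·13.54·13.4 = 7802.5 kN·m/m
M_D = W·d = 524·6.65 = 3484.6 kN·m/m
FS = M_R / M_D = 7802.5 / 3484.6 = 2.239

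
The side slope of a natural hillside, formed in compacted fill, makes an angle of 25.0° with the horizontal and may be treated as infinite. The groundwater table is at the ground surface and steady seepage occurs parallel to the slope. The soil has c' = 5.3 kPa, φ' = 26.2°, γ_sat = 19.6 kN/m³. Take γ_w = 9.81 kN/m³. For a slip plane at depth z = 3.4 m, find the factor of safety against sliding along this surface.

FS = 0.73

With seepage parallel to the slope and the water table at the surface, the effective normal stress on the slip plane uses the buoyant unit weight γ' = γ_sat − γ_w while the driving shear stress uses γ_sat:
FS = [c' + γ' z cos²β tanφ'] / [γ_sat z sinβ cosβ]
γ' = 19.6 − 9.81 = 9.79 kN/m³
Numerator = 5.3 + 9.79·3.4·cos²25.0°·tan26.2° = 5.3 + 9.79·3.4·0.8214·0.4921 = 18.753 kPa
Denominator = 19.6·3.4·sin25.0°·cos25.0° = 19.6·3.4·0.4226·0.9063 = 25.525 kPa
FS = 18.753 / 25.525 = 0.735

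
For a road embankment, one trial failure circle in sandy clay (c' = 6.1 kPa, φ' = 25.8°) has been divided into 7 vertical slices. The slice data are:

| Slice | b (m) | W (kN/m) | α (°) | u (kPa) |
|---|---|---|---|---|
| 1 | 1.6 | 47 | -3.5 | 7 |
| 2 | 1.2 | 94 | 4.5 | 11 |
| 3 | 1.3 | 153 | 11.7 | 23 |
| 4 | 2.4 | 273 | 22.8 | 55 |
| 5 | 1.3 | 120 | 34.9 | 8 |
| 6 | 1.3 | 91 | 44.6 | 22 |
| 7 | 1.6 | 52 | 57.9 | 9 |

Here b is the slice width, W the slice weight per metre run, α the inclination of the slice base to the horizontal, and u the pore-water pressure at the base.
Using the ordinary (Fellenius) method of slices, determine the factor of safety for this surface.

Ordinary method of slices: FS = Σ[c'·Δl_i + (W_i cosα_i − u_i·Δl_i)·tanφ'] / Σ W_i sinα_i, with Δl_i = b_i / cosα_i.
Slice 1: Δl = 1.6/cos(-3.5°) = 1.603 m; N'_1 = 47·cos(-3.5°) − 7·1.603 = 35.7; c'Δl = 9.78; W sinα = -2.9
Slice 2: Δl = 1.2/cos4.5° = 1.204 m; N'_2 = 94·cos4.5° − 11·1.204 = 80.5; c'Δl = 7.34; W sinα = 7.4
Slice 3: Δl = 1.3/cos11.7° = 1.328 m; N'_3 = 153·cos11.7° − 23·1.328 = 119.3; c'Δl = 8.10; W sinα = 31.0
Slice 4: Δl = 2.4/cos22.8° = 2.603 m; N'_4 = 273·cos22.8° − 55·2.603 = 108.5; c'Δl = 15.88; W sinα = 105.8
Slice 5: Δl = 1.3/cos34.9° = 1.585 m; N'_5 = 120·cos34.9° − 8·1.585 = 85.7; c'Δl = 9.67; W sinα = 68.7
Slice 6: Δl = 1.3/cos44.6° = 1.826 m; N'_6 = 91·cos44.6° − 22·1.826 = 24.6; c'Δl = 11.14; W sinα = 63.9
Slice 7: Δl = 1.6/cos57.9° = 3.011 m; N'_7 = 52·cos57.9° − 9·3.011 = 0.5; c'Δl = 18.37; W sinα = 44.1
Σc'Δl = 80.3 kN/m; ΣN' = 454.8 kN/m; ΣW sinα = 317.9 kN/m
Resisting = 80.3 + 454.8·tan25.8° = 80.3 + 219.9 = 300.1 kN/m
FS = 300.1 / 317.9 = 0.944

FS = 0.94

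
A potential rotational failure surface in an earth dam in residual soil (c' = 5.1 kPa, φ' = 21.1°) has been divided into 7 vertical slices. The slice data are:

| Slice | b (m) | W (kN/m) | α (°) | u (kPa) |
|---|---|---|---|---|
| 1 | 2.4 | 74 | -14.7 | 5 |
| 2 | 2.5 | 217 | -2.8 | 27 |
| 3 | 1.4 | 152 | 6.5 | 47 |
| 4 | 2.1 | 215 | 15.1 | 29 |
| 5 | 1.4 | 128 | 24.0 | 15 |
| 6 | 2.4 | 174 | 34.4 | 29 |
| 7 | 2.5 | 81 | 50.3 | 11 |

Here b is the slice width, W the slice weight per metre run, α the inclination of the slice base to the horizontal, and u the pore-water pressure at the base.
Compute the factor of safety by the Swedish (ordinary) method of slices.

Ordinary method of slices: FS = Σ[c'·Δl_i + (W_i cosα_i − u_i·Δl_i)·tanφ'] / Σ W_i sinα_i, with Δl_i = b_i / cosα_i.
Slice 1: Δl = 2.4/cos(-14.7°) = 2.481 m; N'_1 = 74·cos(-14.7°) − 5·2.481 = 59.2; c'Δl = 12.65; W sinα = -18.8
Slice 2: Δl = 2.5/cos(-2.8°) = 2.503 m; N'_2 = 217·cos(-2.8°) − 27·2.503 = 149.2; c'Δl = 12.77; W sinα = -10.6
Slice 3: Δl = 1.4/cos6.5° = 1.409 m; N'_3 = 152·cos6.5° − 47·1.409 = 84.8; c'Δl = 7.19; W sinα = 17.2
Slice 4: Δl = 2.1/cos15.1° = 2.175 m; N'_4 = 215·cos15.1° − 29·2.175 = 144.5; c'Δl = 11.09; W sinα = 56.0
Slice 5: Δl = 1.4/cos24.0° = 1.532 m; N'_5 = 128·cos24.0° − 15·1.532 = 93.9; c'Δl = 7.82; W sinα = 52.1
Slice 6: Δl = 2.4/cos34.4° = 2.909 m; N'_6 = 174·cos34.4° − 29·2.909 = 59.2; c'Δl = 14.83; W sinα = 98.3
Slice 7: Δl = 2.5/cos50.3° = 3.914 m; N'_7 = 81·cos50.3° − 11·3.914 = 8.7; c'Δl = 19.96; W sinα = 62.3
Σc'Δl = 86.3 kN/m; ΣN' = 599.5 kN/m; ΣW sinα = 256.5 kN/m
Resisting = 86.3 + 599.5·tan21.1° = 86.3 + 231.3 = 317.6 kN/m
FS = 317.6 / 256.5 = 1.238

FS = 1.24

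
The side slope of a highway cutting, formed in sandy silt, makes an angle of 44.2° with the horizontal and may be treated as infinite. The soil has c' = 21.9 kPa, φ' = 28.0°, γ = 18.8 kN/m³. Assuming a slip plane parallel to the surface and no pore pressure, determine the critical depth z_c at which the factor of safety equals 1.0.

Setting FS = 1.00 in FS = [c' + γz cos²β tanφ'] / [γz sinβ cosβ] and solving for z:
z = c' / [γ cosβ (FS·sinβ − cosβ·tanφ')]
  = 21.9 / [18.8·cos44.2°·(1.00·sin44.2° − cos44.2°·tan28.0°)]
  = 21.9 / [18.8·0.7169·(1.00·0.6972 − 0.7169·0.5317)]
  = 21.9 / 4.2587 = 5.142 m

z_c = 5.14 m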